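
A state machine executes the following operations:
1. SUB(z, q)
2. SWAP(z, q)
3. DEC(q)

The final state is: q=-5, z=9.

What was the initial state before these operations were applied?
q=9, z=5

Working backwards:
Final state: q=-5, z=9
Before step 3 (DEC(q)): q=-4, z=9
Before step 2 (SWAP(z, q)): q=9, z=-4
Before step 1 (SUB(z, q)): q=9, z=5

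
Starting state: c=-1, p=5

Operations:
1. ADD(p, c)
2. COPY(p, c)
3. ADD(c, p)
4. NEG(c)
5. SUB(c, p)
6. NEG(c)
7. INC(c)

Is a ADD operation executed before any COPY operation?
Yes

First ADD: step 1
First COPY: step 2
Since 1 < 2, ADD comes first.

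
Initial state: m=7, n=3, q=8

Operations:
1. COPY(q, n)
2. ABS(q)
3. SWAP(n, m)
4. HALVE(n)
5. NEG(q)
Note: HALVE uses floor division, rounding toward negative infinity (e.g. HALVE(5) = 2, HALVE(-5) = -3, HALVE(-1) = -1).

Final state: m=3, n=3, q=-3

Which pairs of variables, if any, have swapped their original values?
None

Comparing initial and final values:
m: 7 → 3
n: 3 → 3
q: 8 → -3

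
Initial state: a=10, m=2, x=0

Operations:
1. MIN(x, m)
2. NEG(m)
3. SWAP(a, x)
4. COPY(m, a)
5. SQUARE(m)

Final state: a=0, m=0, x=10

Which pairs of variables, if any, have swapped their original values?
(x, a)

Comparing initial and final values:
m: 2 → 0
x: 0 → 10
a: 10 → 0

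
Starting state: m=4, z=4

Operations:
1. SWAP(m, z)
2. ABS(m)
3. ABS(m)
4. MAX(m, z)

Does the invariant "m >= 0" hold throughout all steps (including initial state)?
Yes

The invariant holds at every step.

State at each step:
Initial: m=4, z=4
After step 1: m=4, z=4
After step 2: m=4, z=4
After step 3: m=4, z=4
After step 4: m=4, z=4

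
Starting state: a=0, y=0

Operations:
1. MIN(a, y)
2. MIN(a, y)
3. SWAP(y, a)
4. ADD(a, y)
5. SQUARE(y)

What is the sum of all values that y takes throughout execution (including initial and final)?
0

Values of y at each step:
Initial: y = 0
After step 1: y = 0
After step 2: y = 0
After step 3: y = 0
After step 4: y = 0
After step 5: y = 0
Sum = 0 + 0 + 0 + 0 + 0 + 0 = 0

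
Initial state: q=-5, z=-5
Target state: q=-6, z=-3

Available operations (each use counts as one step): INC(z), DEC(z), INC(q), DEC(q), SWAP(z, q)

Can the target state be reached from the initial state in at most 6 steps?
Yes

Path (3 steps): INC(z) → INC(z) → DEC(q)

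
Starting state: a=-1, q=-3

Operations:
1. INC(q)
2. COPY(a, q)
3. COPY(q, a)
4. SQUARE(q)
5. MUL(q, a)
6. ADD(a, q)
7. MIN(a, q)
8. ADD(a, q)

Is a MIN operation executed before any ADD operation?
No

First MIN: step 7
First ADD: step 6
Since 7 > 6, ADD comes first.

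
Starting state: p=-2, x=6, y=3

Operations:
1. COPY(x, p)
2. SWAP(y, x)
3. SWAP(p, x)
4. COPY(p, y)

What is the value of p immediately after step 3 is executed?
p = 3

Tracing p through execution:
Initial: p = -2
After step 1 (COPY(x, p)): p = -2
After step 2 (SWAP(y, x)): p = -2
After step 3 (SWAP(p, x)): p = 3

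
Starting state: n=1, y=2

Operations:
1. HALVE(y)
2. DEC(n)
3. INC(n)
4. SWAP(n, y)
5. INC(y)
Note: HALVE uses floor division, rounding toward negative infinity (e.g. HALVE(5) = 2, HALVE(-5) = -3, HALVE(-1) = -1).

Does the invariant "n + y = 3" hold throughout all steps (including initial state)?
No, violated after step 1

The invariant is violated after step 1.

State at each step:
Initial: n=1, y=2
After step 1: n=1, y=1
After step 2: n=0, y=1
After step 3: n=1, y=1
After step 4: n=1, y=1
After step 5: n=1, y=2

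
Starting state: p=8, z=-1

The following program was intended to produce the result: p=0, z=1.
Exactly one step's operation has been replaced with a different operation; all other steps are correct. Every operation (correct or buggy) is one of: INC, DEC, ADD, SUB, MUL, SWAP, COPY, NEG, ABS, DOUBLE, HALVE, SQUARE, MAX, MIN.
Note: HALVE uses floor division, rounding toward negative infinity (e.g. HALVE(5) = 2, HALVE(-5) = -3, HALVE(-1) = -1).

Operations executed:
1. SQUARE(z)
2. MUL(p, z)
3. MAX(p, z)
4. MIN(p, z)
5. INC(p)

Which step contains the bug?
Step 5

Trace with buggy code:
Initial: p=8, z=-1
After step 1: p=8, z=1
After step 2: p=8, z=1
After step 3: p=8, z=1
After step 4: p=1, z=1
After step 5: p=2, z=1
Actual final p=2, z=1 ≠ expected p=0, z=1.
Step 5 is the only position where a single-operation replacement can produce the expected result.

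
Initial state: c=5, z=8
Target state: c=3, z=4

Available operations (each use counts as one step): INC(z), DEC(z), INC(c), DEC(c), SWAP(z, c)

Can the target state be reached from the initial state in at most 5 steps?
No

The target state cannot be reached within 5 steps.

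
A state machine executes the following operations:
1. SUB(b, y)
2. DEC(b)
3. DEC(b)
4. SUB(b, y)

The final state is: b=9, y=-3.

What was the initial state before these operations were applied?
b=5, y=-3

Working backwards:
Final state: b=9, y=-3
Before step 4 (SUB(b, y)): b=6, y=-3
Before step 3 (DEC(b)): b=7, y=-3
Before step 2 (DEC(b)): b=8, y=-3
Before step 1 (SUB(b, y)): b=5, y=-3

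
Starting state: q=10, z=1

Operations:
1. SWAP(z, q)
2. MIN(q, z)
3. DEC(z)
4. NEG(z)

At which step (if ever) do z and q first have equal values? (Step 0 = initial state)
Never

z and q never become equal during execution.

Comparing values at each step:
Initial: z=1, q=10
After step 1: z=10, q=1
After step 2: z=10, q=1
After step 3: z=9, q=1
After step 4: z=-9, q=1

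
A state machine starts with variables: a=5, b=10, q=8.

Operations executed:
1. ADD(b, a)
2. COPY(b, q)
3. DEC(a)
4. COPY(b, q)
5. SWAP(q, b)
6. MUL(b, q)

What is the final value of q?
q = 8

Tracing execution:
Step 1: ADD(b, a) → q = 8
Step 2: COPY(b, q) → q = 8
Step 3: DEC(a) → q = 8
Step 4: COPY(b, q) → q = 8
Step 5: SWAP(q, b) → q = 8
Step 6: MUL(b, q) → q = 8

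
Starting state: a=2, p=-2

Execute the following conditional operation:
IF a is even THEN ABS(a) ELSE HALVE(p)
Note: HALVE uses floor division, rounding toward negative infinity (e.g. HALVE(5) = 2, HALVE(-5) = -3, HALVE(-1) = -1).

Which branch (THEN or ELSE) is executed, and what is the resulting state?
Branch: THEN, Final state: a=2, p=-2

Evaluating condition: a is even
Condition is True, so THEN branch executes
After ABS(a): a=2, p=-2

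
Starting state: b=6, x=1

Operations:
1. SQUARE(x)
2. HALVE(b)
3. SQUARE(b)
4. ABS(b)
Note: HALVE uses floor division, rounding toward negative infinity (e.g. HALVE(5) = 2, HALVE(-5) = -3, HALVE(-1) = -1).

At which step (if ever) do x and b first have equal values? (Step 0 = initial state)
Never

x and b never become equal during execution.

Comparing values at each step:
Initial: x=1, b=6
After step 1: x=1, b=6
After step 2: x=1, b=3
After step 3: x=1, b=9
After step 4: x=1, b=9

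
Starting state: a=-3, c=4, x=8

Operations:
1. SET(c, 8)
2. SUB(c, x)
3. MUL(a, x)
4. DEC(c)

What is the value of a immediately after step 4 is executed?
a = -24

Tracing a through execution:
Initial: a = -3
After step 1 (SET(c, 8)): a = -3
After step 2 (SUB(c, x)): a = -3
After step 3 (MUL(a, x)): a = -24
After step 4 (DEC(c)): a = -24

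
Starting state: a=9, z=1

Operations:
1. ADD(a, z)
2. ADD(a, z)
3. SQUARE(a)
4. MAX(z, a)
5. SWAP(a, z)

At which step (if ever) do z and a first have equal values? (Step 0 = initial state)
Step 4

z and a first become equal after step 4.

Comparing values at each step:
Initial: z=1, a=9
After step 1: z=1, a=10
After step 2: z=1, a=11
After step 3: z=1, a=121
After step 4: z=121, a=121 ← equal!
After step 5: z=121, a=121 ← equal!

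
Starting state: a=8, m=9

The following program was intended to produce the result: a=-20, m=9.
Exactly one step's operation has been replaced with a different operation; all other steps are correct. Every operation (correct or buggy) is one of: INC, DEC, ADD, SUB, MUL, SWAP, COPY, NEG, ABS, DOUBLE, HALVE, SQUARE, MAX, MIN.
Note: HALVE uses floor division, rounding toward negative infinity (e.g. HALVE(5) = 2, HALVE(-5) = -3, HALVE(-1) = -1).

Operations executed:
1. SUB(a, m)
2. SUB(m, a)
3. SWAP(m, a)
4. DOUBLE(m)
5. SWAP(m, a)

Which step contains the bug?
Step 2

Trace with buggy code:
Initial: a=8, m=9
After step 1: a=-1, m=9
After step 2: a=-1, m=10
After step 3: a=10, m=-1
After step 4: a=10, m=-2
After step 5: a=-2, m=10
Actual final a=-2, m=10 ≠ expected a=-20, m=9.
Step 2 is the only position where a single-operation replacement can produce the expected result.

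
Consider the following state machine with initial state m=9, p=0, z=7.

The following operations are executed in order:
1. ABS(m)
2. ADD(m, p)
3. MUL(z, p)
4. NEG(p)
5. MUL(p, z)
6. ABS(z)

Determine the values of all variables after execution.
{m: 9, p: 0, z: 0}

Step-by-step execution:
Initial: m=9, p=0, z=7
After step 1 (ABS(m)): m=9, p=0, z=7
After step 2 (ADD(m, p)): m=9, p=0, z=7
After step 3 (MUL(z, p)): m=9, p=0, z=0
After step 4 (NEG(p)): m=9, p=0, z=0
After step 5 (MUL(p, z)): m=9, p=0, z=0
After step 6 (ABS(z)): m=9, p=0, z=0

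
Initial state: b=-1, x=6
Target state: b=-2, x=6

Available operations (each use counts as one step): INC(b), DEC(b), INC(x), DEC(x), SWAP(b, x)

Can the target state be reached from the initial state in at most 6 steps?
Yes

Path (1 step): DEC(b)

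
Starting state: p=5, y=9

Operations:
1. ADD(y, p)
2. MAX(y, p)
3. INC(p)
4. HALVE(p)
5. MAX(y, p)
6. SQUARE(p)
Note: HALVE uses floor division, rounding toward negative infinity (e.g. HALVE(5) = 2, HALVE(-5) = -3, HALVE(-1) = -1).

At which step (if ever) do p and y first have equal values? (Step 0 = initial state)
Never

p and y never become equal during execution.

Comparing values at each step:
Initial: p=5, y=9
After step 1: p=5, y=14
After step 2: p=5, y=14
After step 3: p=6, y=14
After step 4: p=3, y=14
After step 5: p=3, y=14
After step 6: p=9, y=14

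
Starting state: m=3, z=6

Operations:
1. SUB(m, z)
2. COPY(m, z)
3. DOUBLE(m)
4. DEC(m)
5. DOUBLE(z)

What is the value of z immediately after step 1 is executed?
z = 6

Tracing z through execution:
Initial: z = 6
After step 1 (SUB(m, z)): z = 6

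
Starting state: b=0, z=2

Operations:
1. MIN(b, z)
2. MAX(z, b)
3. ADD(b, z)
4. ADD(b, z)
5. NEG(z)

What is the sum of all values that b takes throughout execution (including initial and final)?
10

Values of b at each step:
Initial: b = 0
After step 1: b = 0
After step 2: b = 0
After step 3: b = 2
After step 4: b = 4
After step 5: b = 4
Sum = 0 + 0 + 0 + 2 + 4 + 4 = 10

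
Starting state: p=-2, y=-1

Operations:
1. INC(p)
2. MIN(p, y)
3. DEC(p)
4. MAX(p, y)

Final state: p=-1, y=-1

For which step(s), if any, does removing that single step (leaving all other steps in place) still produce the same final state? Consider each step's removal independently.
Step(s) 1, 2, 3

Testing removal of each single step:
Without step 1: final = p=-1, y=-1 (same)
Without step 2: final = p=-1, y=-1 (same)
Without step 3: final = p=-1, y=-1 (same)
Without step 4: final = p=-2, y=-1 (different)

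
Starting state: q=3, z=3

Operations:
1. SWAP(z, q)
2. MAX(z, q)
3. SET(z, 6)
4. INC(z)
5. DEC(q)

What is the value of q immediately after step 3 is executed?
q = 3

Tracing q through execution:
Initial: q = 3
After step 1 (SWAP(z, q)): q = 3
After step 2 (MAX(z, q)): q = 3
After step 3 (SET(z, 6)): q = 3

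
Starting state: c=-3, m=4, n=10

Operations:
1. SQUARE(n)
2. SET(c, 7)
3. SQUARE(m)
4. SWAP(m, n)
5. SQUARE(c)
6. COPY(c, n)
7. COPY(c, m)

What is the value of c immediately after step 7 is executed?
c = 100

Tracing c through execution:
Initial: c = -3
After step 1 (SQUARE(n)): c = -3
After step 2 (SET(c, 7)): c = 7
After step 3 (SQUARE(m)): c = 7
After step 4 (SWAP(m, n)): c = 7
After step 5 (SQUARE(c)): c = 49
After step 6 (COPY(c, n)): c = 16
After step 7 (COPY(c, m)): c = 100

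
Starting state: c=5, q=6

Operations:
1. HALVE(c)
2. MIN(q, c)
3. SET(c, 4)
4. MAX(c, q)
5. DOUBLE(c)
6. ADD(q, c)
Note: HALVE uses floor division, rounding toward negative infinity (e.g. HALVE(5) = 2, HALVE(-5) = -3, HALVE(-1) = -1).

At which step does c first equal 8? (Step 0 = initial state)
Step 5

Tracing c:
Initial: c = 5
After step 1: c = 2
After step 2: c = 2
After step 3: c = 4
After step 4: c = 4
After step 5: c = 8 ← first occurrence
After step 6: c = 8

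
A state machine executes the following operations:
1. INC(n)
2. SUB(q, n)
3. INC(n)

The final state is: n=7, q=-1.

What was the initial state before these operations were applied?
n=5, q=5

Working backwards:
Final state: n=7, q=-1
Before step 3 (INC(n)): n=6, q=-1
Before step 2 (SUB(q, n)): n=6, q=5
Before step 1 (INC(n)): n=5, q=5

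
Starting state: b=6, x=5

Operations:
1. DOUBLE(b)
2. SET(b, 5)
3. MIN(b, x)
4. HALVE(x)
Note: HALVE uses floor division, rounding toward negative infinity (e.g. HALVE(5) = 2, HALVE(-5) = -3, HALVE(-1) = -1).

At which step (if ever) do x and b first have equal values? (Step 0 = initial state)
Step 2

x and b first become equal after step 2.

Comparing values at each step:
Initial: x=5, b=6
After step 1: x=5, b=12
After step 2: x=5, b=5 ← equal!
After step 3: x=5, b=5 ← equal!
After step 4: x=2, b=5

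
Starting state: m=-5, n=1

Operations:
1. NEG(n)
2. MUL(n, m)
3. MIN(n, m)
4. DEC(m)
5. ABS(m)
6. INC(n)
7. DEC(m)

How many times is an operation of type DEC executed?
2

Counting DEC operations:
Step 4: DEC(m) ← DEC
Step 7: DEC(m) ← DEC
Total: 2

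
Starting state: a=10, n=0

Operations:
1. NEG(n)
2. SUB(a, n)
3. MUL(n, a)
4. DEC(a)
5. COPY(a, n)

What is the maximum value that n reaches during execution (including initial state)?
0

Values of n at each step:
Initial: n = 0 ← maximum
After step 1: n = 0
After step 2: n = 0
After step 3: n = 0
After step 4: n = 0
After step 5: n = 0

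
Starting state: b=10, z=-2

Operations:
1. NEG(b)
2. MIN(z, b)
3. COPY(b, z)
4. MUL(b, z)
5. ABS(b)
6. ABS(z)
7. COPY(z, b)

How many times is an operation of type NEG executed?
1

Counting NEG operations:
Step 1: NEG(b) ← NEG
Total: 1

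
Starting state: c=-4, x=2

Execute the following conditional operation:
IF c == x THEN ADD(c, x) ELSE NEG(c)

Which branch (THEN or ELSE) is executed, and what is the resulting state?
Branch: ELSE, Final state: c=4, x=2

Evaluating condition: c == x
c = -4, x = 2
Condition is False, so ELSE branch executes
After NEG(c): c=4, x=2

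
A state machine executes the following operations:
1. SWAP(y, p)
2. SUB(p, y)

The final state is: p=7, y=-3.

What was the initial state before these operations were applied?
p=-3, y=4

Working backwards:
Final state: p=7, y=-3
Before step 2 (SUB(p, y)): p=4, y=-3
Before step 1 (SWAP(y, p)): p=-3, y=4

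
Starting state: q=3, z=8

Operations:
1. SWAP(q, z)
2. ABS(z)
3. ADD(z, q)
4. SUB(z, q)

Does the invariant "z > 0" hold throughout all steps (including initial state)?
Yes

The invariant holds at every step.

State at each step:
Initial: q=3, z=8
After step 1: q=8, z=3
After step 2: q=8, z=3
After step 3: q=8, z=11
After step 4: q=8, z=3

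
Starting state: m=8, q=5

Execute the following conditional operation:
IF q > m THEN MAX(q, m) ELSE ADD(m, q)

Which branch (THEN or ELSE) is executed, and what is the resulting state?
Branch: ELSE, Final state: m=13, q=5

Evaluating condition: q > m
q = 5, m = 8
Condition is False, so ELSE branch executes
After ADD(m, q): m=13, q=5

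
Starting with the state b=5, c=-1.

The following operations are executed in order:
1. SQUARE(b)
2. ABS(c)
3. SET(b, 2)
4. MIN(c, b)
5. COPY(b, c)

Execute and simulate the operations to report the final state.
{b: 1, c: 1}

Step-by-step execution:
Initial: b=5, c=-1
After step 1 (SQUARE(b)): b=25, c=-1
After step 2 (ABS(c)): b=25, c=1
After step 3 (SET(b, 2)): b=2, c=1
After step 4 (MIN(c, b)): b=2, c=1
After step 5 (COPY(b, c)): b=1, c=1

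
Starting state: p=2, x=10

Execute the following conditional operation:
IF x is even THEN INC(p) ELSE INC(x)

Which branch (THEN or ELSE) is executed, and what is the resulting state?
Branch: THEN, Final state: p=3, x=10

Evaluating condition: x is even
Condition is True, so THEN branch executes
After INC(p): p=3, x=10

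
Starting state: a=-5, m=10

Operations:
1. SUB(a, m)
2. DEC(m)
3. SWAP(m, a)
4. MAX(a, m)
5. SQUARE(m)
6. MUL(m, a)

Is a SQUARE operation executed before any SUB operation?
No

First SQUARE: step 5
First SUB: step 1
Since 5 > 1, SUB comes first.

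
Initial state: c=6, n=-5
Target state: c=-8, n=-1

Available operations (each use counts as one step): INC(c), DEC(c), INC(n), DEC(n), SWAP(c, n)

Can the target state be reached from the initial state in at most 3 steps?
No

The target state cannot be reached within 3 steps.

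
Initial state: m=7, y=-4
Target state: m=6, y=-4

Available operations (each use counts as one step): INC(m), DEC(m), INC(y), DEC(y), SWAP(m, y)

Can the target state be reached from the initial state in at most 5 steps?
Yes

Path (1 step): DEC(m)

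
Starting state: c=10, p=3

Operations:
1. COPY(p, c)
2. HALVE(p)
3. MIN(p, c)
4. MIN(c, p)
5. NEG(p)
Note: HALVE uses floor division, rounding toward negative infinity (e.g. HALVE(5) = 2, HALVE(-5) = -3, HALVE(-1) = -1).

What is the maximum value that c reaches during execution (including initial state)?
10

Values of c at each step:
Initial: c = 10 ← maximum
After step 1: c = 10
After step 2: c = 10
After step 3: c = 10
After step 4: c = 5
After step 5: c = 5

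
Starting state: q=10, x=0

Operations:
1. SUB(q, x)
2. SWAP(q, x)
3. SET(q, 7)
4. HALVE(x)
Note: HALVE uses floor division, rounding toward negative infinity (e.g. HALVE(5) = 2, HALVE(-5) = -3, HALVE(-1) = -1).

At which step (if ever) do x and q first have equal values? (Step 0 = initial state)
Never

x and q never become equal during execution.

Comparing values at each step:
Initial: x=0, q=10
After step 1: x=0, q=10
After step 2: x=10, q=0
After step 3: x=10, q=7
After step 4: x=5, q=7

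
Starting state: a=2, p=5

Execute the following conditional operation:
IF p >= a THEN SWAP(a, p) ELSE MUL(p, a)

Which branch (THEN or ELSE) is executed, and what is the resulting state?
Branch: THEN, Final state: a=5, p=2

Evaluating condition: p >= a
p = 5, a = 2
Condition is True, so THEN branch executes
After SWAP(a, p): a=5, p=2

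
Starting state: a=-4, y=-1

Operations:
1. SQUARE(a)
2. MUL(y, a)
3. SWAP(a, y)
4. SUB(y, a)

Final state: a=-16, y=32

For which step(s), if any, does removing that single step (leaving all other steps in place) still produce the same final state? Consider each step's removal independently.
None - removing any single step changes the final result

Testing removal of each single step:
Without step 1: final = a=4, y=-8 (different)
Without step 2: final = a=-1, y=17 (different)
Without step 3: final = a=16, y=-32 (different)
Without step 4: final = a=-16, y=16 (different)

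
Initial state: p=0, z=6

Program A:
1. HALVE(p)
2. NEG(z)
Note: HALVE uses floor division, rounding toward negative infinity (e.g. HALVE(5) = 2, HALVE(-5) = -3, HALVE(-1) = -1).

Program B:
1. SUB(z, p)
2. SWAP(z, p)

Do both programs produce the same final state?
No

Program A final state: p=0, z=-6
Program B final state: p=6, z=0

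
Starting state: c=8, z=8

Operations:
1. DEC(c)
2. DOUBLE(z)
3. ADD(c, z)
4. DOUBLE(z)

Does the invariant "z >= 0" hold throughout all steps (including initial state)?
Yes

The invariant holds at every step.

State at each step:
Initial: c=8, z=8
After step 1: c=7, z=8
After step 2: c=7, z=16
After step 3: c=23, z=16
After step 4: c=23, z=32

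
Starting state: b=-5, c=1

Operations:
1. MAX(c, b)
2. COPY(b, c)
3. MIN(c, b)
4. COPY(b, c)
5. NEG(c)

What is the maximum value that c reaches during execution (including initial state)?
1

Values of c at each step:
Initial: c = 1 ← maximum
After step 1: c = 1
After step 2: c = 1
After step 3: c = 1
After step 4: c = 1
After step 5: c = -1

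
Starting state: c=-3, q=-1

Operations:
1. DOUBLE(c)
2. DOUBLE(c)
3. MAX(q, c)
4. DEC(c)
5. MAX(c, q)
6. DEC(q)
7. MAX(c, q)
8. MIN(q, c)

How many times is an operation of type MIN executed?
1

Counting MIN operations:
Step 8: MIN(q, c) ← MIN
Total: 1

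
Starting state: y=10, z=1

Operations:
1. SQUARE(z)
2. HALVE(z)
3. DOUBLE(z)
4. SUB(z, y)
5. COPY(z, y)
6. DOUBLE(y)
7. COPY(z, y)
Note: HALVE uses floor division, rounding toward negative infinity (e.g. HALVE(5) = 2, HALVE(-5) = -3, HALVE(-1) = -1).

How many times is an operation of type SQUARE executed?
1

Counting SQUARE operations:
Step 1: SQUARE(z) ← SQUARE
Total: 1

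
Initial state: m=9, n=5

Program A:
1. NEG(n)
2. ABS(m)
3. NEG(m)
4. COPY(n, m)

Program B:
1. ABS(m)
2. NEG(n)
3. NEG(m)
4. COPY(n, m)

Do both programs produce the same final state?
Yes

Program A final state: m=-9, n=-9
Program B final state: m=-9, n=-9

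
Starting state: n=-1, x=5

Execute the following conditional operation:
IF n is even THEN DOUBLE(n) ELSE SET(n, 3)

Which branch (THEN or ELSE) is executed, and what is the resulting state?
Branch: ELSE, Final state: n=3, x=5

Evaluating condition: n is even
Condition is False, so ELSE branch executes
After SET(n, 3): n=3, x=5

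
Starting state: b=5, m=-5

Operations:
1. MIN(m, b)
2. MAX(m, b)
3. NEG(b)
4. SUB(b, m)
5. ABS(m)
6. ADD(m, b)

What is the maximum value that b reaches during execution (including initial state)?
5

Values of b at each step:
Initial: b = 5 ← maximum
After step 1: b = 5
After step 2: b = 5
After step 3: b = -5
After step 4: b = -10
After step 5: b = -10
After step 6: b = -10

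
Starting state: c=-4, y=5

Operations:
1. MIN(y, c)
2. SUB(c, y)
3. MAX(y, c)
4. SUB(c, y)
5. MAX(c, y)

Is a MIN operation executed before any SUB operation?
Yes

First MIN: step 1
First SUB: step 2
Since 1 < 2, MIN comes first.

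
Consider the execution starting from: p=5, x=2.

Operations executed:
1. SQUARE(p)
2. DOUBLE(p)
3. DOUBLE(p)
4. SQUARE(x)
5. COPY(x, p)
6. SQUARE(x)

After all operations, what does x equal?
x = 10000

Tracing execution:
Step 1: SQUARE(p) → x = 2
Step 2: DOUBLE(p) → x = 2
Step 3: DOUBLE(p) → x = 2
Step 4: SQUARE(x) → x = 4
Step 5: COPY(x, p) → x = 100
Step 6: SQUARE(x) → x = 10000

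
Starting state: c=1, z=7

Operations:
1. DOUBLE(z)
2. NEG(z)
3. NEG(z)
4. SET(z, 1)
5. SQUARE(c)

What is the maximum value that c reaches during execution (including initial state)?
1

Values of c at each step:
Initial: c = 1 ← maximum
After step 1: c = 1
After step 2: c = 1
After step 3: c = 1
After step 4: c = 1
After step 5: c = 1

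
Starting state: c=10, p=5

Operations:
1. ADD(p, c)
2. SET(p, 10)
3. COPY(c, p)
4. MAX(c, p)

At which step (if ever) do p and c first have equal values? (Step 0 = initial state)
Step 2

p and c first become equal after step 2.

Comparing values at each step:
Initial: p=5, c=10
After step 1: p=15, c=10
After step 2: p=10, c=10 ← equal!
After step 3: p=10, c=10 ← equal!
After step 4: p=10, c=10 ← equal!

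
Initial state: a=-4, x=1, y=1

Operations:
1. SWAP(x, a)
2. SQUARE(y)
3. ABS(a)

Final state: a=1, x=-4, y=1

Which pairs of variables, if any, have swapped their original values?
(a, x)

Comparing initial and final values:
a: -4 → 1
x: 1 → -4
y: 1 → 1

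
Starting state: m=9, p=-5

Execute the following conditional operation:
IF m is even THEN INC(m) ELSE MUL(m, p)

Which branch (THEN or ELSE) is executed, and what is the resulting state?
Branch: ELSE, Final state: m=-45, p=-5

Evaluating condition: m is even
Condition is False, so ELSE branch executes
After MUL(m, p): m=-45, p=-5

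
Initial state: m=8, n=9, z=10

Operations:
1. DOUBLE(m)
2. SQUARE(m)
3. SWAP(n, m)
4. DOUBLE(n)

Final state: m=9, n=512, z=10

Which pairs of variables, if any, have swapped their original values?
None

Comparing initial and final values:
m: 8 → 9
n: 9 → 512
z: 10 → 10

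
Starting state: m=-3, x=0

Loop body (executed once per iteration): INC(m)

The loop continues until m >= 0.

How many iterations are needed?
3

Tracing iterations:
Initial: m=-3, x=0
After iteration 1: m=-2, x=0
After iteration 2: m=-1, x=0
After iteration 3: m=0, x=0
m >= 0 now holds, so the loop exits after 3 iterations.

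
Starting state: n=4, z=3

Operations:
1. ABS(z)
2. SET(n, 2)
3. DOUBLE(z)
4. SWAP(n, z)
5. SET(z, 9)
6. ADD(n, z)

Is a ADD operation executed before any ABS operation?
No

First ADD: step 6
First ABS: step 1
Since 6 > 1, ABS comes first.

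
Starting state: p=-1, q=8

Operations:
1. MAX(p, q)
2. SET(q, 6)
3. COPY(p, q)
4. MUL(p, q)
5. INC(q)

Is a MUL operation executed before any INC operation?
Yes

First MUL: step 4
First INC: step 5
Since 4 < 5, MUL comes first.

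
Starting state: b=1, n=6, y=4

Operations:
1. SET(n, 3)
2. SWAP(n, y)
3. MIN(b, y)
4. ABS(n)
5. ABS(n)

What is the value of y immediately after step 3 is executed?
y = 3

Tracing y through execution:
Initial: y = 4
After step 1 (SET(n, 3)): y = 4
After step 2 (SWAP(n, y)): y = 3
After step 3 (MIN(b, y)): y = 3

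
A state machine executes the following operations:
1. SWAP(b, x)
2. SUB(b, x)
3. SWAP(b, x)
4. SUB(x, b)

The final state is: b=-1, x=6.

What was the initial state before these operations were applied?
b=-1, x=4

Working backwards:
Final state: b=-1, x=6
Before step 4 (SUB(x, b)): b=-1, x=5
Before step 3 (SWAP(b, x)): b=5, x=-1
Before step 2 (SUB(b, x)): b=4, x=-1
Before step 1 (SWAP(b, x)): b=-1, x=4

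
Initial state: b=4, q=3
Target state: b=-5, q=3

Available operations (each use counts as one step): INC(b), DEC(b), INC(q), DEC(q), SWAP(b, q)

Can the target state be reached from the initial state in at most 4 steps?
No

The target state cannot be reached within 4 steps.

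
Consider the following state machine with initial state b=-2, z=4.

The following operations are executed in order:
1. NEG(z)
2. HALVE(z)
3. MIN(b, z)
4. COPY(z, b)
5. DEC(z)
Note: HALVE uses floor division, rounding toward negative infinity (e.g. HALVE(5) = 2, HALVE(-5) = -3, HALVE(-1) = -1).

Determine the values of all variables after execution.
{b: -2, z: -3}

Step-by-step execution:
Initial: b=-2, z=4
After step 1 (NEG(z)): b=-2, z=-4
After step 2 (HALVE(z)): b=-2, z=-2
After step 3 (MIN(b, z)): b=-2, z=-2
After step 4 (COPY(z, b)): b=-2, z=-2
After step 5 (DEC(z)): b=-2, z=-3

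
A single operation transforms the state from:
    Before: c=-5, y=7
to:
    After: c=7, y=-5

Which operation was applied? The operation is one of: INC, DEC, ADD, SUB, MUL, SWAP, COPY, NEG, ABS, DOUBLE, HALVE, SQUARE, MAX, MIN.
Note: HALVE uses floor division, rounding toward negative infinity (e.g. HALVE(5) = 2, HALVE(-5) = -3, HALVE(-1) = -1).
SWAP(c, y)

Analyzing the change:
Before: c=-5, y=7
After: c=7, y=-5
Variable c changed from -5 to 7
Variable y changed from 7 to -5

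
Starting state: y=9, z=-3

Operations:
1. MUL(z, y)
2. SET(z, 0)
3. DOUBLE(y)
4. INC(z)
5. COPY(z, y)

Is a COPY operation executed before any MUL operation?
No

First COPY: step 5
First MUL: step 1
Since 5 > 1, MUL comes first.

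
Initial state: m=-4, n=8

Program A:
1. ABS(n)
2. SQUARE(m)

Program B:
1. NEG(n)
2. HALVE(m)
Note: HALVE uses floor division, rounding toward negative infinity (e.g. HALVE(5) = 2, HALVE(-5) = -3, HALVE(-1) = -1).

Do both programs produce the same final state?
No

Program A final state: m=16, n=8
Program B final state: m=-2, n=-8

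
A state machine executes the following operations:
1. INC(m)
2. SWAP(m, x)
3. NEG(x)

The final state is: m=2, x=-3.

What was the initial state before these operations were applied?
m=2, x=2

Working backwards:
Final state: m=2, x=-3
Before step 3 (NEG(x)): m=2, x=3
Before step 2 (SWAP(m, x)): m=3, x=2
Before step 1 (INC(m)): m=2, x=2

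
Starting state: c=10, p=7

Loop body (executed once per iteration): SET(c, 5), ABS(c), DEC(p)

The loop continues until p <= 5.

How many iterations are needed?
2

Tracing iterations:
Initial: c=10, p=7
After iteration 1: c=5, p=6
After iteration 2: c=5, p=5
p <= 5 now holds, so the loop exits after 2 iterations.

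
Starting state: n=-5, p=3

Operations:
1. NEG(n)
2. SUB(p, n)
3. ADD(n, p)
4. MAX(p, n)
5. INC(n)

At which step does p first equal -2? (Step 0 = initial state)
Step 2

Tracing p:
Initial: p = 3
After step 1: p = 3
After step 2: p = -2 ← first occurrence
After step 3: p = -2
After step 4: p = 3
After step 5: p = 3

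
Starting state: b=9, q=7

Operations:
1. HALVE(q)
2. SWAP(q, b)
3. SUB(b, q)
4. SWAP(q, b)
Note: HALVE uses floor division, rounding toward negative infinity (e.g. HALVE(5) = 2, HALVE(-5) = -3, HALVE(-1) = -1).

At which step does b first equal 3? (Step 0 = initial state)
Step 2

Tracing b:
Initial: b = 9
After step 1: b = 9
After step 2: b = 3 ← first occurrence
After step 3: b = -6
After step 4: b = 9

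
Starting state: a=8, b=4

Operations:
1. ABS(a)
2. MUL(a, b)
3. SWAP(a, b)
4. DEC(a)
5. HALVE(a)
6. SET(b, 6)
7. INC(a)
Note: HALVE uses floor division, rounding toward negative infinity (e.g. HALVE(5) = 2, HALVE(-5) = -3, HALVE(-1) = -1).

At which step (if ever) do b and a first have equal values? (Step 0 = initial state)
Never

b and a never become equal during execution.

Comparing values at each step:
Initial: b=4, a=8
After step 1: b=4, a=8
After step 2: b=4, a=32
After step 3: b=32, a=4
After step 4: b=32, a=3
After step 5: b=32, a=1
After step 6: b=6, a=1
After step 7: b=6, a=2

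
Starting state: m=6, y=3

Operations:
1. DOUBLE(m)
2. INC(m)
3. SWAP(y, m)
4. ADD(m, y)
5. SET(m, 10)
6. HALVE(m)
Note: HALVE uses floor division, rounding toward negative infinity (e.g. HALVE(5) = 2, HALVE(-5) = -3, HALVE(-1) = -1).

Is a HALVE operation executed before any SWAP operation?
No

First HALVE: step 6
First SWAP: step 3
Since 6 > 3, SWAP comes first.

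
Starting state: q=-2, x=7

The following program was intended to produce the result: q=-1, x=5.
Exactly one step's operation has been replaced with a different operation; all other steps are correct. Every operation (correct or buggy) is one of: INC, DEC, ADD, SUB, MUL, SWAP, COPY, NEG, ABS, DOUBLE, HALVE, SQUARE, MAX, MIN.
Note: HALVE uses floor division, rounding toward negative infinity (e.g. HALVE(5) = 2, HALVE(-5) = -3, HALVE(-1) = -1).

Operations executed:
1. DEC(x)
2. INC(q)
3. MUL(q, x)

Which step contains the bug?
Step 3

Trace with buggy code:
Initial: q=-2, x=7
After step 1: q=-2, x=6
After step 2: q=-1, x=6
After step 3: q=-6, x=6
Actual final q=-6, x=6 ≠ expected q=-1, x=5.
Step 3 is the only position where a single-operation replacement can produce the expected result.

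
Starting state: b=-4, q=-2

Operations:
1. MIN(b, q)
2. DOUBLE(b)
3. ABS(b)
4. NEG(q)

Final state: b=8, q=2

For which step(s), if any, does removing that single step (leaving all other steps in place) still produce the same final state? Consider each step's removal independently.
Step(s) 1

Testing removal of each single step:
Without step 1: final = b=8, q=2 (same)
Without step 2: final = b=4, q=2 (different)
Without step 3: final = b=-8, q=2 (different)
Without step 4: final = b=8, q=-2 (different)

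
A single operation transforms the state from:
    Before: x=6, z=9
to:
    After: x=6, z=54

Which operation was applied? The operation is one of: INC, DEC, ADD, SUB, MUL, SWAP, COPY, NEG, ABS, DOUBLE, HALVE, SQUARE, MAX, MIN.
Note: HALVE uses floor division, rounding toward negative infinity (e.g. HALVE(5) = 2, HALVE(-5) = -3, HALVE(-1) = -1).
MUL(z, x)

Analyzing the change:
Before: x=6, z=9
After: x=6, z=54
Variable z changed from 9 to 54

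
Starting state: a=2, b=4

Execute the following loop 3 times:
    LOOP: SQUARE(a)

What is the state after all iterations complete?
a=256, b=4

Iteration trace:
Start: a=2, b=4
After iteration 1: a=4, b=4
After iteration 2: a=16, b=4
After iteration 3: a=256, b=4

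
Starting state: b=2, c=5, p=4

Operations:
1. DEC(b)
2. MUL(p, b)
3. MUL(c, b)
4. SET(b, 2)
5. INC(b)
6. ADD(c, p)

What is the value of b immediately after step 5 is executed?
b = 3

Tracing b through execution:
Initial: b = 2
After step 1 (DEC(b)): b = 1
After step 2 (MUL(p, b)): b = 1
After step 3 (MUL(c, b)): b = 1
After step 4 (SET(b, 2)): b = 2
After step 5 (INC(b)): b = 3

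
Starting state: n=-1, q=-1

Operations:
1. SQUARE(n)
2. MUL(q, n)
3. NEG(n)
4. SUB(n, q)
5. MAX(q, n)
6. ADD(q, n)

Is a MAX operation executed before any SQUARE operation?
No

First MAX: step 5
First SQUARE: step 1
Since 5 > 1, SQUARE comes first.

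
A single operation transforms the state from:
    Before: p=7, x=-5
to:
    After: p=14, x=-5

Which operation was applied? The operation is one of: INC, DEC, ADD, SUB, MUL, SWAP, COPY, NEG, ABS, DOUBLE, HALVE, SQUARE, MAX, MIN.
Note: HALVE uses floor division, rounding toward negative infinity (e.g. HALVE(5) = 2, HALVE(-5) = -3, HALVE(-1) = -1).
DOUBLE(p)

Analyzing the change:
Before: p=7, x=-5
After: p=14, x=-5
Variable p changed from 7 to 14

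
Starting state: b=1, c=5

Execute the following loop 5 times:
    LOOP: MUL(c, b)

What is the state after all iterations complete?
b=1, c=5

Iteration trace:
Start: b=1, c=5
After iteration 1: b=1, c=5
After iteration 2: b=1, c=5
After iteration 3: b=1, c=5
After iteration 4: b=1, c=5
After iteration 5: b=1, c=5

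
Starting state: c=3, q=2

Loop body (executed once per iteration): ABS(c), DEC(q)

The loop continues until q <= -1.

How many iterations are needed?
3

Tracing iterations:
Initial: c=3, q=2
After iteration 1: c=3, q=1
After iteration 2: c=3, q=0
After iteration 3: c=3, q=-1
q <= -1 now holds, so the loop exits after 3 iterations.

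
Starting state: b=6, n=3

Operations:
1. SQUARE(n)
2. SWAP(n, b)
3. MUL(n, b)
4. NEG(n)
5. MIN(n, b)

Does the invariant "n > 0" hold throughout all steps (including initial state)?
No, violated after step 4

The invariant is violated after step 4.

State at each step:
Initial: b=6, n=3
After step 1: b=6, n=9
After step 2: b=9, n=6
After step 3: b=9, n=54
After step 4: b=9, n=-54
After step 5: b=9, n=-54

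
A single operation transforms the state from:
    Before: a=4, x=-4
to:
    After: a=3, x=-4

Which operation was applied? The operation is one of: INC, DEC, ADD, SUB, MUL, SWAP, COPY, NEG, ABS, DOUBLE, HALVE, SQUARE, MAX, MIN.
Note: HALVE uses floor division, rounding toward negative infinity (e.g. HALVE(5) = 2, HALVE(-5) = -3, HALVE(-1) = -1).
DEC(a)

Analyzing the change:
Before: a=4, x=-4
After: a=3, x=-4
Variable a changed from 4 to 3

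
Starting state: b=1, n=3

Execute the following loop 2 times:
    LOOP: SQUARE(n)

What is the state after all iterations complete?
b=1, n=81

Iteration trace:
Start: b=1, n=3
After iteration 1: b=1, n=9
After iteration 2: b=1, n=81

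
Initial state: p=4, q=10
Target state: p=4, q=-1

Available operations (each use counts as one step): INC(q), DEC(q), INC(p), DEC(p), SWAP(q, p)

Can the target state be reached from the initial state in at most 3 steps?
No

The target state cannot be reached within 3 steps.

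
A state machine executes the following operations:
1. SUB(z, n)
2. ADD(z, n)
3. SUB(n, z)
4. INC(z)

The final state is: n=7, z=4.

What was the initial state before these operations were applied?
n=10, z=3

Working backwards:
Final state: n=7, z=4
Before step 4 (INC(z)): n=7, z=3
Before step 3 (SUB(n, z)): n=10, z=3
Before step 2 (ADD(z, n)): n=10, z=-7
Before step 1 (SUB(z, n)): n=10, z=3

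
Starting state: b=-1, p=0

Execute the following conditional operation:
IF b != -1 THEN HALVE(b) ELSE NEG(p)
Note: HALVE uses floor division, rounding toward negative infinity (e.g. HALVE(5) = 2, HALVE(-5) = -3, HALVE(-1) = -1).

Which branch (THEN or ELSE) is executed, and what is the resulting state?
Branch: ELSE, Final state: b=-1, p=0

Evaluating condition: b != -1
b = -1
Condition is False, so ELSE branch executes
After NEG(p): b=-1, p=0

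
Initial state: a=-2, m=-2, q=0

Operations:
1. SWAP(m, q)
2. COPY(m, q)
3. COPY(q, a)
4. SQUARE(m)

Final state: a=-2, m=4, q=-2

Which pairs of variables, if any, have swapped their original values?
None

Comparing initial and final values:
m: -2 → 4
q: 0 → -2
a: -2 → -2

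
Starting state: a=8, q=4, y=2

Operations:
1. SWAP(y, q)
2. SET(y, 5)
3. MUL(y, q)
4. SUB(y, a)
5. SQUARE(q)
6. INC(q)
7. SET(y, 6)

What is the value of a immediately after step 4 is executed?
a = 8

Tracing a through execution:
Initial: a = 8
After step 1 (SWAP(y, q)): a = 8
After step 2 (SET(y, 5)): a = 8
After step 3 (MUL(y, q)): a = 8
After step 4 (SUB(y, a)): a = 8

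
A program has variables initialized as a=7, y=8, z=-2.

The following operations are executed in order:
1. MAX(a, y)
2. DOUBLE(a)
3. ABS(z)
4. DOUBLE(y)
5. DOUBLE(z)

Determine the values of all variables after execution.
{a: 16, y: 16, z: 4}

Step-by-step execution:
Initial: a=7, y=8, z=-2
After step 1 (MAX(a, y)): a=8, y=8, z=-2
After step 2 (DOUBLE(a)): a=16, y=8, z=-2
After step 3 (ABS(z)): a=16, y=8, z=2
After step 4 (DOUBLE(y)): a=16, y=16, z=2
After step 5 (DOUBLE(z)): a=16, y=16, z=4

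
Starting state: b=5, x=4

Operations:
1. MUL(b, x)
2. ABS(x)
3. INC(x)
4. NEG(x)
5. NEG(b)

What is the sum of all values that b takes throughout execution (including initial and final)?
65

Values of b at each step:
Initial: b = 5
After step 1: b = 20
After step 2: b = 20
After step 3: b = 20
After step 4: b = 20
After step 5: b = -20
Sum = 5 + 20 + 20 + 20 + 20 + -20 = 65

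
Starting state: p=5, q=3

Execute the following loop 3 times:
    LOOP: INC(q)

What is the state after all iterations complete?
p=5, q=6

Iteration trace:
Start: p=5, q=3
After iteration 1: p=5, q=4
After iteration 2: p=5, q=5
After iteration 3: p=5, q=6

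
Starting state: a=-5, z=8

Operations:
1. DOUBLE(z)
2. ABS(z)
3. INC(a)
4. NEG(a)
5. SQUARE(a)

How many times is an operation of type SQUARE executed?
1

Counting SQUARE operations:
Step 5: SQUARE(a) ← SQUARE
Total: 1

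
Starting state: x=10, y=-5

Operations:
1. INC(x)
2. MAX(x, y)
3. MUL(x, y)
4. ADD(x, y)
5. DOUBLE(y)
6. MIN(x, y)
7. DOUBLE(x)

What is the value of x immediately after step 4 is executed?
x = -60

Tracing x through execution:
Initial: x = 10
After step 1 (INC(x)): x = 11
After step 2 (MAX(x, y)): x = 11
After step 3 (MUL(x, y)): x = -55
After step 4 (ADD(x, y)): x = -60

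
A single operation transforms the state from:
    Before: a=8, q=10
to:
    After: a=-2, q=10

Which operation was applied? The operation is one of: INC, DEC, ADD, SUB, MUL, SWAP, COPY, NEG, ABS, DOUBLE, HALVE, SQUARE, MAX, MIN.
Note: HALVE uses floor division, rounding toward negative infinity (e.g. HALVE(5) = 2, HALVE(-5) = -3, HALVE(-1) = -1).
SUB(a, q)

Analyzing the change:
Before: a=8, q=10
After: a=-2, q=10
Variable a changed from 8 to -2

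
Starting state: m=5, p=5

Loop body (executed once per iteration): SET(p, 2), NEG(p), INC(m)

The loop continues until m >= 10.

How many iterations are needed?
5

Tracing iterations:
Initial: m=5, p=5
After iteration 1: m=6, p=-2
After iteration 2: m=7, p=-2
After iteration 3: m=8, p=-2
After iteration 4: m=9, p=-2
After iteration 5: m=10, p=-2
m >= 10 now holds, so the loop exits after 5 iterations.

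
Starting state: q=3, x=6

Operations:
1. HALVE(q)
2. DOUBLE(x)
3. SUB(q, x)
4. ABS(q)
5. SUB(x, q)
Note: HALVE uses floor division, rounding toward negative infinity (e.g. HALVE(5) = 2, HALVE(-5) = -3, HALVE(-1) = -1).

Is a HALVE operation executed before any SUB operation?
Yes

First HALVE: step 1
First SUB: step 3
Since 1 < 3, HALVE comes first.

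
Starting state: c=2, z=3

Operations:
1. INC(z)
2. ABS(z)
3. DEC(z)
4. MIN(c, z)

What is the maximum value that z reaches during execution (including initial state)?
4

Values of z at each step:
Initial: z = 3
After step 1: z = 4 ← maximum
After step 2: z = 4
After step 3: z = 3
After step 4: z = 3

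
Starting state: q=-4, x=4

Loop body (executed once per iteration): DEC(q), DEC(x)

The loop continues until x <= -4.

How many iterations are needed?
8

Tracing iterations:
Initial: q=-4, x=4
After iteration 1: q=-5, x=3
After iteration 2: q=-6, x=2
After iteration 3: q=-7, x=1
After iteration 4: q=-8, x=0
After iteration 5: q=-9, x=-1
After iteration 6: q=-10, x=-2
After iteration 7: q=-11, x=-3
After iteration 8: q=-12, x=-4
x <= -4 now holds, so the loop exits after 8 iterations.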